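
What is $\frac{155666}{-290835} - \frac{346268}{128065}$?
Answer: $- \frac{24128444014}{7449156855} \approx -3.2391$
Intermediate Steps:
$\frac{155666}{-290835} - \frac{346268}{128065} = 155666 \left(- \frac{1}{290835}\right) - \frac{346268}{128065} = - \frac{155666}{290835} - \frac{346268}{128065} = - \frac{24128444014}{7449156855}$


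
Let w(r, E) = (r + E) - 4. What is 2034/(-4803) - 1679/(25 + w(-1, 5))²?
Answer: -3111829/1000625 ≈ -3.1099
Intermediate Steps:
w(r, E) = -4 + E + r (w(r, E) = (E + r) - 4 = -4 + E + r)
2034/(-4803) - 1679/(25 + w(-1, 5))² = 2034/(-4803) - 1679/(25 + (-4 + 5 - 1))² = 2034*(-1/4803) - 1679/(25 + 0)² = -678/1601 - 1679/(25²) = -678/1601 - 1679/625 = -3111829/1000625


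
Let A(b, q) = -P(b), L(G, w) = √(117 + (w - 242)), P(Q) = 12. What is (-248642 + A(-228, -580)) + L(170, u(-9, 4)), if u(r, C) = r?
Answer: -248654 + I*√134 ≈ -2.4865e+5 + 11.576*I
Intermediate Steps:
L(G, w) = √(-125 + w) (L(G, w) = √(117 + (-242 + w)) = √(-125 + w))
A(b, q) = -12 (A(b, q) = -1*12 = -12)
(-248642 + A(-228, -580)) + L(170, u(-9, 4)) = (-248642 - 12) + √(-125 - 9) = -248654 + √(-134) = -248654 + I*√134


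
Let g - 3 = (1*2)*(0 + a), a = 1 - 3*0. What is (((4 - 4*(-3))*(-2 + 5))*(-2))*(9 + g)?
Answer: -1344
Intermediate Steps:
a = 1 (a = 1 + 0 = 1)
g = 5 (g = 3 + (1*2)*(0 + 1) = 3 + 2*1 = 3 + 2 = 5)
(((4 - 4*(-3))*(-2 + 5))*(-2))*(9 + g) = (((4 - 4*(-3))*(-2 + 5))*(-2))*(9 + 5) = (((4 + 12)*3)*(-2))*14 = ((16*3)*(-2))*14 = (48*(-2))*14 = -96*14 = -1344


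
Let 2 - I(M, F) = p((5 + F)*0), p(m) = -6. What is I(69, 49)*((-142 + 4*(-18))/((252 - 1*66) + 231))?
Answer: -1712/417 ≈ -4.1055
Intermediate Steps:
I(M, F) = 8 (I(M, F) = 2 - 1*(-6) = 2 + 6 = 8)
I(69, 49)*((-142 + 4*(-18))/((252 - 1*66) + 231)) = 8*((-142 + 4*(-18))/((252 - 1*66) + 231)) = 8*((-142 - 72)/((252 - 66) + 231)) = 8*(-214/(186 + 231)) = 8*(-214/417) = -1712/417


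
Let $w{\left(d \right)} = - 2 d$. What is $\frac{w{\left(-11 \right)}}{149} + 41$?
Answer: $\frac{6131}{149} \approx 41.148$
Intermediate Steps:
$\frac{w{\left(-11 \right)}}{149} + 41 = \frac{\left(-2\right) \left(-11\right)}{149} + 41 = \frac{1}{149} \cdot 22 + 41 = \frac{22}{149} + 41 = \frac{6131}{149}$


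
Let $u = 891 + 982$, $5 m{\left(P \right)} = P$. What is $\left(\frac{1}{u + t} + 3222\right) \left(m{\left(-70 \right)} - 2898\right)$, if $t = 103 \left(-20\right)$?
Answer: $- \frac{1754517856}{187} \approx -9.3824 \cdot 10^{6}$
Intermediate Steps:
$m{\left(P \right)} = \frac{P}{5}$
$t = -2060$
$u = 1873$
$\left(\frac{1}{u + t} + 3222\right) \left(m{\left(-70 \right)} - 2898\right) = \left(\frac{1}{1873 - 2060} + 3222\right) \left(\frac{1}{5} \left(-70\right) - 2898\right) = \left(\frac{1}{-187} + 3222\right) \left(-14 - 2898\right) = \left(- \frac{1}{187} + 3222\right) \left(-2912\right) = \frac{602513}{187} \left(-2912\right) = - \frac{1754517856}{187}$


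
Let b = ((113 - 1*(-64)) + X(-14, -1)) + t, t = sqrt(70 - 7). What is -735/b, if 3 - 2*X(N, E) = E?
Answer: -131565/31978 + 2205*sqrt(7)/31978 ≈ -3.9318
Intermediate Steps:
t = 3*sqrt(7) (t = sqrt(63) = 3*sqrt(7) ≈ 7.9373)
X(N, E) = 3/2 - E/2
b = 179 + 3*sqrt(7) (b = ((113 - 1*(-64)) + (3/2 - 1/2*(-1))) + 3*sqrt(7) = ((113 + 64) + (3/2 + 1/2)) + 3*sqrt(7) = (177 + 2) + 3*sqrt(7) = 179 + 3*sqrt(7) ≈ 186.94)
-735/b = -735/(179 + 3*sqrt(7))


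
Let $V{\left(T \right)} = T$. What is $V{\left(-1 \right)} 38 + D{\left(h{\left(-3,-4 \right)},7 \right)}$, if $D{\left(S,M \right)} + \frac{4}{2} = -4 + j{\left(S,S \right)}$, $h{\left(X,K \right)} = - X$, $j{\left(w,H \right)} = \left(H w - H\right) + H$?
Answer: $-35$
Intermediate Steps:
$j{\left(w,H \right)} = H w$ ($j{\left(w,H \right)} = \left(- H + H w\right) + H = H w$)
$D{\left(S,M \right)} = -6 + S^{2}$ ($D{\left(S,M \right)} = -2 + \left(-4 + S S\right) = -2 + \left(-4 + S^{2}\right) = -6 + S^{2}$)
$V{\left(-1 \right)} 38 + D{\left(h{\left(-3,-4 \right)},7 \right)} = \left(-1\right) 38 - \left(6 - \left(\left(-1\right) \left(-3\right)\right)^{2}\right) = -38 - \left(6 - 3^{2}\right) = -38 + \left(-6 + 9\right) = -38 + 3 = -35$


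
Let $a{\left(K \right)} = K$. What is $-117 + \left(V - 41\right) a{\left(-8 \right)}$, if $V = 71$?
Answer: $-357$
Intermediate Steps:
$-117 + \left(V - 41\right) a{\left(-8 \right)} = -117 + \left(71 - 41\right) \left(-8\right) = -117 + 30 \left(-8\right) = -117 - 240 = -357$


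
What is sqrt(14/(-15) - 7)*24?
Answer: 8*I*sqrt(1785)/5 ≈ 67.599*I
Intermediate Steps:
sqrt(14/(-15) - 7)*24 = sqrt(14*(-1/15) - 7)*24 = sqrt(-14/15 - 7)*24 = sqrt(-119/15)*24 = (I*sqrt(1785)/15)*24 = 8*I*sqrt(1785)/5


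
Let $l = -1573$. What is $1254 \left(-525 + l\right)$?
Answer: $-2630892$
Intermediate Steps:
$1254 \left(-525 + l\right) = 1254 \left(-525 - 1573\right) = 1254 \left(-2098\right) = -2630892$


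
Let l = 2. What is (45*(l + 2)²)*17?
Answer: 12240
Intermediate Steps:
(45*(l + 2)²)*17 = (45*(2 + 2)²)*17 = (45*4²)*17 = (45*16)*17 = 720*17 = 12240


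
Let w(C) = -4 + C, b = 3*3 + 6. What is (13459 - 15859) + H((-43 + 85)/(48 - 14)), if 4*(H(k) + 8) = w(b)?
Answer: -9621/4 ≈ -2405.3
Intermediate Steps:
b = 15 (b = 9 + 6 = 15)
H(k) = -21/4 (H(k) = -8 + (-4 + 15)/4 = -8 + (¼)*11 = -8 + 11/4 = -21/4)
(13459 - 15859) + H((-43 + 85)/(48 - 14)) = (13459 - 15859) - 21/4 = -2400 - 21/4 = -9621/4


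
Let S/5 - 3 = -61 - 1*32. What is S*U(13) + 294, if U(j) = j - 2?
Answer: -4656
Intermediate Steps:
U(j) = -2 + j
S = -450 (S = 15 + 5*(-61 - 1*32) = 15 + 5*(-61 - 32) = 15 + 5*(-93) = 15 - 465 = -450)
S*U(13) + 294 = -450*(-2 + 13) + 294 = -450*11 + 294 = -4950 + 294 = -4656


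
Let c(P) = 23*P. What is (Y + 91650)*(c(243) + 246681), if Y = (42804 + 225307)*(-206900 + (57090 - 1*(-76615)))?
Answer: -4950620393848650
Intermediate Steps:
Y = -19624384645 (Y = 268111*(-206900 + (57090 + 76615)) = 268111*(-206900 + 133705) = 268111*(-73195) = -19624384645)
(Y + 91650)*(c(243) + 246681) = (-19624384645 + 91650)*(23*243 + 246681) = -19624292995*(5589 + 246681) = -19624292995*252270 = -4950620393848650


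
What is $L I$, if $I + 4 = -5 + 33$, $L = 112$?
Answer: $2688$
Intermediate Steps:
$I = 24$ ($I = -4 + \left(-5 + 33\right) = -4 + 28 = 24$)
$L I = 112 \cdot 24 = 2688$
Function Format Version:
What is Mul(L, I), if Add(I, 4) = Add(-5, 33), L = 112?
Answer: 2688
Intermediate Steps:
I = 24 (I = Add(-4, Add(-5, 33)) = Add(-4, 28) = 24)
Mul(L, I) = Mul(112, 24) = 2688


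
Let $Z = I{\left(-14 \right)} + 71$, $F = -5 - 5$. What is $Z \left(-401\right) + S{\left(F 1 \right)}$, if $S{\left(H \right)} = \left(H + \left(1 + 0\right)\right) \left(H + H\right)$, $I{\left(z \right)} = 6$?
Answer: $-30697$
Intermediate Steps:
$F = -10$
$Z = 77$ ($Z = 6 + 71 = 77$)
$S{\left(H \right)} = 2 H \left(1 + H\right)$ ($S{\left(H \right)} = \left(H + 1\right) 2 H = \left(1 + H\right) 2 H = 2 H \left(1 + H\right)$)
$Z \left(-401\right) + S{\left(F 1 \right)} = 77 \left(-401\right) + 2 \left(\left(-10\right) 1\right) \left(1 - 10\right) = -30877 + 2 \left(-10\right) \left(1 - 10\right) = -30877 + 2 \left(-10\right) \left(-9\right) = -30877 + 180 = -30697$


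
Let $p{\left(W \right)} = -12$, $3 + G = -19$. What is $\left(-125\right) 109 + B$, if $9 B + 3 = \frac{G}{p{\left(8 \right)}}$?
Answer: $- \frac{735757}{54} \approx -13625.0$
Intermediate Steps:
$G = -22$ ($G = -3 - 19 = -22$)
$B = - \frac{7}{54}$ ($B = - \frac{1}{3} + \frac{\left(-22\right) \frac{1}{-12}}{9} = - \frac{1}{3} + \frac{\left(-22\right) \left(- \frac{1}{12}\right)}{9} = - \frac{1}{3} + \frac{1}{9} \cdot \frac{11}{6} = - \frac{1}{3} + \frac{11}{54} = - \frac{7}{54} \approx -0.12963$)
$\left(-125\right) 109 + B = \left(-125\right) 109 - \frac{7}{54} = -13625 - \frac{7}{54} = - \frac{735757}{54}$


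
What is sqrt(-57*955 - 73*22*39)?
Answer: I*sqrt(117069) ≈ 342.15*I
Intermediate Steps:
sqrt(-57*955 - 73*22*39) = sqrt(-54435 - 1606*39) = sqrt(-54435 - 62634) = sqrt(-117069) = I*sqrt(117069)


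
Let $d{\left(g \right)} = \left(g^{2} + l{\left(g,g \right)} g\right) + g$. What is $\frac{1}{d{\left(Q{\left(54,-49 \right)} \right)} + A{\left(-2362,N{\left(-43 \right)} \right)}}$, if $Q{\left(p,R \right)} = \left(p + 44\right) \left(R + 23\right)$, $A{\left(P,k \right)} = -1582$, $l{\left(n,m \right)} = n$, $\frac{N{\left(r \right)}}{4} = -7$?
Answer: $\frac{1}{12980478} \approx 7.7039 \cdot 10^{-8}$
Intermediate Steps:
$N{\left(r \right)} = -28$ ($N{\left(r \right)} = 4 \left(-7\right) = -28$)
$Q{\left(p,R \right)} = \left(23 + R\right) \left(44 + p\right)$ ($Q{\left(p,R \right)} = \left(44 + p\right) \left(23 + R\right) = \left(23 + R\right) \left(44 + p\right)$)
$d{\left(g \right)} = g + 2 g^{2}$ ($d{\left(g \right)} = \left(g^{2} + g g\right) + g = \left(g^{2} + g^{2}\right) + g = 2 g^{2} + g = g + 2 g^{2}$)
$\frac{1}{d{\left(Q{\left(54,-49 \right)} \right)} + A{\left(-2362,N{\left(-43 \right)} \right)}} = \frac{1}{\left(1012 + 23 \cdot 54 + 44 \left(-49\right) - 2646\right) \left(1 + 2 \left(1012 + 23 \cdot 54 + 44 \left(-49\right) - 2646\right)\right) - 1582} = \frac{1}{\left(1012 + 1242 - 2156 - 2646\right) \left(1 + 2 \left(1012 + 1242 - 2156 - 2646\right)\right) - 1582} = \frac{1}{- 2548 \left(1 + 2 \left(-2548\right)\right) - 1582} = \frac{1}{- 2548 \left(1 - 5096\right) - 1582} = \frac{1}{\left(-2548\right) \left(-5095\right) - 1582} = \frac{1}{12982060 - 1582} = \frac{1}{12980478}$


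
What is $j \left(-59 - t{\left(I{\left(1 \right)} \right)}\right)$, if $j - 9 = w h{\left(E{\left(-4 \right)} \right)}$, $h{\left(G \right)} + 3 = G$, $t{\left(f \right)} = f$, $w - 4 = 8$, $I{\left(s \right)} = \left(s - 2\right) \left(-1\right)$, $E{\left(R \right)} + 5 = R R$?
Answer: $-6300$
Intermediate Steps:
$E{\left(R \right)} = -5 + R^{2}$ ($E{\left(R \right)} = -5 + R R = -5 + R^{2}$)
$I{\left(s \right)} = 2 - s$ ($I{\left(s \right)} = \left(-2 + s\right) \left(-1\right) = 2 - s$)
$w = 12$ ($w = 4 + 8 = 12$)
$h{\left(G \right)} = -3 + G$
$j = 105$ ($j = 9 + 12 \left(-3 - \left(5 - \left(-4\right)^{2}\right)\right) = 9 + 12 \left(-3 + \left(-5 + 16\right)\right) = 9 + 12 \left(-3 + 11\right) = 9 + 12 \cdot 8 = 9 + 96 = 105$)
$j \left(-59 - t{\left(I{\left(1 \right)} \right)}\right) = 105 \left(-59 - \left(2 - 1\right)\right) = 105 \left(-59 - 1\right) = 105 \left(-60\right) = -6300$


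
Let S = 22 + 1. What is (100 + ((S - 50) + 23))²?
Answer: 9216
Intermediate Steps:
S = 23
(100 + ((S - 50) + 23))² = (100 + ((23 - 50) + 23))² = (100 + (-27 + 23))² = (100 - 4)² = 96² = 9216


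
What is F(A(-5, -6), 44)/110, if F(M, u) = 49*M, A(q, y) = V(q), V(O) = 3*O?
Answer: -147/22 ≈ -6.6818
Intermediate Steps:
A(q, y) = 3*q
F(A(-5, -6), 44)/110 = (49*(3*(-5)))/110 = (49*(-15))*(1/110) = -735*1/110 = -147/22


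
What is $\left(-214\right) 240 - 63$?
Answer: $-51423$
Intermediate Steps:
$\left(-214\right) 240 - 63 = -51360 - 63 = -51423$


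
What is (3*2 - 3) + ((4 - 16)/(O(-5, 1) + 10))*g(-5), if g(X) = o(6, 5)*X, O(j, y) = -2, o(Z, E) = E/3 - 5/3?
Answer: 3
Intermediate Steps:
o(Z, E) = -5/3 + E/3 (o(Z, E) = E*(⅓) - 5*⅓ = E/3 - 5/3 = -5/3 + E/3)
g(X) = 0 (g(X) = (-5/3 + (⅓)*5)*X = (-5/3 + 5/3)*X = 0*X = 0)
(3*2 - 3) + ((4 - 16)/(O(-5, 1) + 10))*g(-5) = (3*2 - 3) + ((4 - 16)/(-2 + 10))*0 = (6 - 3) - 12/8*0 = 3 - 12*⅛*0 = 3 - 3/2*0 = 3 + 0 = 3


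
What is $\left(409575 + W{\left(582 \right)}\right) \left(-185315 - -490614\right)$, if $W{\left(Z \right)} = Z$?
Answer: $125220521943$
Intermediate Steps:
$\left(409575 + W{\left(582 \right)}\right) \left(-185315 - -490614\right) = \left(409575 + 582\right) \left(-185315 - -490614\right) = 410157 \left(-185315 + 490614\right) = 410157 \cdot 305299 = 125220521943$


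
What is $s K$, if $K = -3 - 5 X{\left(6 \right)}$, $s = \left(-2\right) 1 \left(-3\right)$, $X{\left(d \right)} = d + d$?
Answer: $-378$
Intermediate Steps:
$X{\left(d \right)} = 2 d$
$s = 6$ ($s = \left(-2\right) \left(-3\right) = 6$)
$K = -63$ ($K = -3 - 5 \cdot 2 \cdot 6 = -3 - 60 = -63$)
$s K = 6 \left(-63\right) = -378$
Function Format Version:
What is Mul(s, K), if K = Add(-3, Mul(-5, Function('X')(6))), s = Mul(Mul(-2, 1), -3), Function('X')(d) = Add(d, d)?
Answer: -378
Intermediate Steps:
Function('X')(d) = Mul(2, d)
s = 6 (s = Mul(-2, -3) = 6)
K = -63 (K = Add(-3, Mul(-5, Mul(2, 6))) = Add(-3, Mul(-5, 12)) = Add(-3, -60) = -63)
Mul(s, K) = Mul(6, -63) = -378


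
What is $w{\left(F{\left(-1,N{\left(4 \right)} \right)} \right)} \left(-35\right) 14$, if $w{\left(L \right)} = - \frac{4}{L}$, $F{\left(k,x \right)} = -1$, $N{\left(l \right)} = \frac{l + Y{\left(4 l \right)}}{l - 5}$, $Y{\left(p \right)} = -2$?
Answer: $-1960$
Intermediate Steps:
$N{\left(l \right)} = \frac{-2 + l}{-5 + l}$ ($N{\left(l \right)} = \frac{l - 2}{l - 5} = \frac{-2 + l}{-5 + l}$)
$w{\left(F{\left(-1,N{\left(4 \right)} \right)} \right)} \left(-35\right) 14 = - \frac{4}{-1} \left(-35\right) 14 = \left(-4\right) \left(-1\right) \left(-35\right) 14 = 4 \left(-35\right) 14 = \left(-140\right) 14 = -1960$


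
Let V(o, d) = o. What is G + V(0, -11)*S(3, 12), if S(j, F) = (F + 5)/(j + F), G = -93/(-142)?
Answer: 93/142 ≈ 0.65493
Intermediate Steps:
G = 93/142 (G = -93*(-1/142) = 93/142 ≈ 0.65493)
S(j, F) = (5 + F)/(F + j)
G + V(0, -11)*S(3, 12) = 93/142 + 0*((5 + 12)/(12 + 3)) = 93/142 + 0*(17/15) = 93/142 + 0 = 93/142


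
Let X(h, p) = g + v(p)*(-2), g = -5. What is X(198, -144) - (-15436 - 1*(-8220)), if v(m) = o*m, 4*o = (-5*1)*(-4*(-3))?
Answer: 2891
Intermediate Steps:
o = -15 (o = ((-5*1)*(-4*(-3)))/4 = (-5*12)/4 = (¼)*(-60) = -15)
v(m) = -15*m
X(h, p) = -5 + 30*p (X(h, p) = -5 - 15*p*(-2) = -5 + 30*p)
X(198, -144) - (-15436 - 1*(-8220)) = (-5 + 30*(-144)) - (-15436 - 1*(-8220)) = (-5 - 4320) - (-15436 + 8220) = -4325 - 1*(-7216) = -4325 + 7216 = 2891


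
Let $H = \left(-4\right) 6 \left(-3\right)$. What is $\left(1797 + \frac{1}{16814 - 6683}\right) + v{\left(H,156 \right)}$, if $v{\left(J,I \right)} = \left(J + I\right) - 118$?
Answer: $\frac{19319818}{10131} \approx 1907.0$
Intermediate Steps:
$H = 72$ ($H = \left(-24\right) \left(-3\right) = 72$)
$v{\left(J,I \right)} = -118 + I + J$ ($v{\left(J,I \right)} = \left(I + J\right) - 118 = -118 + I + J$)
$\left(1797 + \frac{1}{16814 - 6683}\right) + v{\left(H,156 \right)} = \left(1797 + \frac{1}{16814 - 6683}\right) + \left(-118 + 156 + 72\right) = \left(1797 + \frac{1}{10131}\right) + 110 = \frac{18205408}{10131} + 110 = \frac{19319818}{10131}$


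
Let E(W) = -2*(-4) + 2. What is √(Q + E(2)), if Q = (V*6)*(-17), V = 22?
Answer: I*√2234 ≈ 47.265*I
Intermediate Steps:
E(W) = 10 (E(W) = 8 + 2 = 10)
Q = -2244 (Q = (22*6)*(-17) = 132*(-17) = -2244)
√(Q + E(2)) = √(-2244 + 10) = √(-2234) = I*√2234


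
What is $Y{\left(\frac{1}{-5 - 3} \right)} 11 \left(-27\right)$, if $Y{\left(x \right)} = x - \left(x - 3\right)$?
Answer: $-891$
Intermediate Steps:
$Y{\left(x \right)} = 3$ ($Y{\left(x \right)} = x - \left(-3 + x\right) = 3$)
$Y{\left(\frac{1}{-5 - 3} \right)} 11 \left(-27\right) = 3 \cdot 11 \left(-27\right) = 33 \left(-27\right) = -891$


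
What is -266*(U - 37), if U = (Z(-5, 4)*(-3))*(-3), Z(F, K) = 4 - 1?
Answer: 2660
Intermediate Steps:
Z(F, K) = 3
U = 27 (U = (3*(-3))*(-3) = -9*(-3) = 27)
-266*(U - 37) = -266*(27 - 37) = -266*(-10) = 2660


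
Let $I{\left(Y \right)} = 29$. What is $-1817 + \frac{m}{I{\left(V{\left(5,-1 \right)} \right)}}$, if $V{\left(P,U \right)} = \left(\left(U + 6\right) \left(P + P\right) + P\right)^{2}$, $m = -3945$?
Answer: $- \frac{56638}{29} \approx -1953.0$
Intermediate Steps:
$V{\left(P,U \right)} = \left(P + 2 P \left(6 + U\right)\right)^{2}$ ($V{\left(P,U \right)} = \left(\left(6 + U\right) 2 P + P\right)^{2} = \left(2 P \left(6 + U\right) + P\right)^{2} = \left(P + 2 P \left(6 + U\right)\right)^{2}$)
$-1817 + \frac{m}{I{\left(V{\left(5,-1 \right)} \right)}} = -1817 - \frac{3945}{29} = - \frac{56638}{29}$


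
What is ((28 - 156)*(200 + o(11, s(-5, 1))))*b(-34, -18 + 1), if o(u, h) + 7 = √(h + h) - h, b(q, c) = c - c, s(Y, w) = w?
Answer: 0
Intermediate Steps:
b(q, c) = 0
o(u, h) = -7 - h + √2*√h (o(u, h) = -7 + (√(h + h) - h) = -7 + (√(2*h) - h) = -7 + (√2*√h - h) = -7 + (-h + √2*√h) = -7 - h + √2*√h)
((28 - 156)*(200 + o(11, s(-5, 1))))*b(-34, -18 + 1) = ((28 - 156)*(200 + (-7 - 1*1 + √2*√1)))*0 = -128*(200 + (-7 - 1 + √2*1))*0 = -128*(200 + (-7 - 1 + √2))*0 = -128*(200 + (-8 + √2))*0 = -128*(192 + √2)*0 = (-24576 - 128*√2)*0 = 0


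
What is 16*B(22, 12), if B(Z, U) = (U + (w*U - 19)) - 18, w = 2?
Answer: -16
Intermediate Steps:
B(Z, U) = -37 + 3*U (B(Z, U) = (U + (2*U - 19)) - 18 = (U + (-19 + 2*U)) - 18 = (-19 + 3*U) - 18 = -37 + 3*U)
16*B(22, 12) = 16*(-37 + 3*12) = 16*(-37 + 36) = 16*(-1) = -16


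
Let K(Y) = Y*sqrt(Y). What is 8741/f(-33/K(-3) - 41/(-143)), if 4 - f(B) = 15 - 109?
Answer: 8741/98 ≈ 89.194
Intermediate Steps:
K(Y) = Y**(3/2)
f(B) = 98 (f(B) = 4 - (15 - 109) = 4 - 1*(-94) = 4 + 94 = 98)
8741/f(-33/K(-3) - 41/(-143)) = 8741/98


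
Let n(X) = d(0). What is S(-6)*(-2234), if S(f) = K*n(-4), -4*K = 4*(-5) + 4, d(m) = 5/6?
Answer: -22340/3 ≈ -7446.7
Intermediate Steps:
d(m) = 5/6 (d(m) = 5*(1/6) = 5/6)
n(X) = 5/6
K = 4 (K = -(4*(-5) + 4)/4 = -(-20 + 4)/4 = -1/4*(-16) = 4)
S(f) = 10/3 (S(f) = 4*(5/6) = 10/3)
S(-6)*(-2234) = (10/3)*(-2234) = -22340/3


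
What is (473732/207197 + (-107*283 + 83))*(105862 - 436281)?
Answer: 2067253677693806/207197 ≈ 9.9772e+9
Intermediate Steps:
(473732/207197 + (-107*283 + 83))*(105862 - 436281) = (473732*(1/207197) + (-30281 + 83))*(-330419) = (473732/207197 - 30198)*(-330419) = -6256461274/207197*(-330419) = 2067253677693806/207197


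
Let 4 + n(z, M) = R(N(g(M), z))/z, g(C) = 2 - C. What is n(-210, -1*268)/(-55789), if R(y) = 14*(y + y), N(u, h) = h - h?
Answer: 4/55789 ≈ 7.1699e-5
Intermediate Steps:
N(u, h) = 0
R(y) = 28*y (R(y) = 14*(2*y) = 28*y)
n(z, M) = -4 (n(z, M) = -4 + (28*0)/z = -4 + 0/z = -4 + 0 = -4)
n(-210, -1*268)/(-55789) = -4/(-55789) = -4*(-1/55789) = 4/55789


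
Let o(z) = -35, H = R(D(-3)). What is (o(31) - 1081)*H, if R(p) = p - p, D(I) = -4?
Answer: 0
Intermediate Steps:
R(p) = 0
H = 0
(o(31) - 1081)*H = (-35 - 1081)*0 = -1116*0 = 0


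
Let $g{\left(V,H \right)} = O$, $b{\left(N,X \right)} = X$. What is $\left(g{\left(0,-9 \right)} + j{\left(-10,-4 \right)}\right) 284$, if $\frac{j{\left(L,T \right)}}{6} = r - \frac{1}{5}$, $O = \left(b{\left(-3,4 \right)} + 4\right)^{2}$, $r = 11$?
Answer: $\frac{182896}{5} \approx 36579.0$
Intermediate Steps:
$O = 64$ ($O = \left(4 + 4\right)^{2} = 8^{2} = 64$)
$g{\left(V,H \right)} = 64$
$j{\left(L,T \right)} = \frac{324}{5}$ ($j{\left(L,T \right)} = 6 \left(11 - \frac{1}{5}\right) = 6 \cdot \frac{54}{5} = \frac{324}{5}$)
$\left(g{\left(0,-9 \right)} + j{\left(-10,-4 \right)}\right) 284 = \left(64 + \frac{324}{5}\right) 284 = \frac{644}{5} \cdot 284 = \frac{182896}{5}$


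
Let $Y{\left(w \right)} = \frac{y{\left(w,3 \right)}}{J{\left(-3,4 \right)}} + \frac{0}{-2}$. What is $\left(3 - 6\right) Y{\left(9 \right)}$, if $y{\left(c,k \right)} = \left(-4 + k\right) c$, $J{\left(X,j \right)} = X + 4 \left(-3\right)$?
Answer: $- \frac{9}{5} \approx -1.8$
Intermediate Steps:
$J{\left(X,j \right)} = -12 + X$ ($J{\left(X,j \right)} = X - 12 = -12 + X$)
$y{\left(c,k \right)} = c \left(-4 + k\right)$
$Y{\left(w \right)} = \frac{w}{15}$ ($Y{\left(w \right)} = \frac{w \left(-4 + 3\right)}{-12 - 3} + \frac{0}{-2} = \frac{w \left(-1\right)}{-15} + 0 \left(- \frac{1}{2}\right) = - w \left(- \frac{1}{15}\right) + 0 = \frac{w}{15} + 0 = \frac{w}{15}$)
$\left(3 - 6\right) Y{\left(9 \right)} = \left(3 - 6\right) \frac{1}{15} \cdot 9 = \left(3 - 6\right) \frac{3}{5} = \left(-3\right) \frac{3}{5} = - \frac{9}{5}$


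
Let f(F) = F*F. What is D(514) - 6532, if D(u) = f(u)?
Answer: 257664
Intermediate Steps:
f(F) = F²
D(u) = u²
D(514) - 6532 = 514² - 6532 = 264196 - 6532 = 257664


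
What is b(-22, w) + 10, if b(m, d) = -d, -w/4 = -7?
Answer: -18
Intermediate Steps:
w = 28 (w = -4*(-7) = 28)
b(-22, w) + 10 = -1*28 + 10 = -28 + 10 = -18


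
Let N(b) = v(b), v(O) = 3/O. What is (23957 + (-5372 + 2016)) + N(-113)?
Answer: 2327910/113 ≈ 20601.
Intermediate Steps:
N(b) = 3/b
(23957 + (-5372 + 2016)) + N(-113) = (23957 + (-5372 + 2016)) + 3/(-113) = (23957 - 3356) + 3*(-1/113) = 20601 - 3/113 = 2327910/113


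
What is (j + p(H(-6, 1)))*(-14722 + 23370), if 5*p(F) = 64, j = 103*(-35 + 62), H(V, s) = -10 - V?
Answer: 120803912/5 ≈ 2.4161e+7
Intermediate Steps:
j = 2781 (j = 103*27 = 2781)
p(F) = 64/5 (p(F) = (⅕)*64 = 64/5)
(j + p(H(-6, 1)))*(-14722 + 23370) = (2781 + 64/5)*(-14722 + 23370) = (13969/5)*8648 = 120803912/5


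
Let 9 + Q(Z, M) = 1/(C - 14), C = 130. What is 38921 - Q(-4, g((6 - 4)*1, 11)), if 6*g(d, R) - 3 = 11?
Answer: 4515879/116 ≈ 38930.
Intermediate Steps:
g(d, R) = 7/3 (g(d, R) = ½ + (⅙)*11 = ½ + 11/6 = 7/3)
Q(Z, M) = -1043/116 (Q(Z, M) = -9 + 1/(130 - 14) = -9 + 1/116 = -1043/116)
38921 - Q(-4, g((6 - 4)*1, 11)) = 38921 - 1*(-1043/116) = 38921 + 1043/116 = 4515879/116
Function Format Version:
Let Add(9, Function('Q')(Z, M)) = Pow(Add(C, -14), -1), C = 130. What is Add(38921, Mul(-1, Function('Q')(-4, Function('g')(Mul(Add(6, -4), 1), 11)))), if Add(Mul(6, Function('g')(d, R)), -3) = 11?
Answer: Rational(4515879, 116) ≈ 38930.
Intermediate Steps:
Function('g')(d, R) = Rational(7, 3) (Function('g')(d, R) = Add(Rational(1, 2), Mul(Rational(1, 6), 11)) = Add(Rational(1, 2), Rational(11, 6)) = Rational(7, 3))
Function('Q')(Z, M) = Rational(-1043, 116) (Function('Q')(Z, M) = Add(-9, Pow(Add(130, -14), -1)) = Add(-9, Pow(116, -1)) = Add(-9, Rational(1, 116)) = Rational(-1043, 116))
Add(38921, Mul(-1, Function('Q')(-4, Function('g')(Mul(Add(6, -4), 1), 11)))) = Add(38921, Mul(-1, Rational(-1043, 116))) = Add(38921, Rational(1043, 116)) = Rational(4515879, 116)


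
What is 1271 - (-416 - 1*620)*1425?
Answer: 1477571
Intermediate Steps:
1271 - (-416 - 1*620)*1425 = 1271 - (-416 - 620)*1425 = 1271 - 1*(-1036)*1425 = 1271 + 1036*1425 = 1271 + 1476300 = 1477571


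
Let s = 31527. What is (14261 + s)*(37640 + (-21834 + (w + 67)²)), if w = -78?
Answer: 729265476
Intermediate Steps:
(14261 + s)*(37640 + (-21834 + (w + 67)²)) = (14261 + 31527)*(37640 + (-21834 + (-78 + 67)²)) = 45788*(37640 + (-21834 + (-11)²)) = 45788*(37640 + (-21834 + 121)) = 45788*(37640 - 21713) = 45788*15927 = 729265476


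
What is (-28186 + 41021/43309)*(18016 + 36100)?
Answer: -66057585770548/43309 ≈ -1.5253e+9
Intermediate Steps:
(-28186 + 41021/43309)*(18016 + 36100) = (-28186 + 41021*(1/43309))*54116 = (-28186 + 41021/43309)*54116 = -1220666453/43309*54116 = -66057585770548/43309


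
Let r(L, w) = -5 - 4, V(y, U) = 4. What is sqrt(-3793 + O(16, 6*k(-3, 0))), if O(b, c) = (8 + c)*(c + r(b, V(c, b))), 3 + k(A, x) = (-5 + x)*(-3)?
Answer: sqrt(1247) ≈ 35.313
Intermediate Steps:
r(L, w) = -9
k(A, x) = 12 - 3*x (k(A, x) = -3 + (-5 + x)*(-3) = -3 + (15 - 3*x) = 12 - 3*x)
O(b, c) = (-9 + c)*(8 + c) (O(b, c) = (8 + c)*(c - 9) = (8 + c)*(-9 + c) = (-9 + c)*(8 + c))
sqrt(-3793 + O(16, 6*k(-3, 0))) = sqrt(-3793 + (-72 + (6*(12 - 3*0))**2 - 6*(12 - 3*0))) = sqrt(-3793 + (-72 + (6*(12 + 0))**2 - 6*(12 + 0))) = sqrt(-3793 + (-72 + (6*12)**2 - 6*12)) = sqrt(-3793 + (-72 + 72**2 - 1*72)) = sqrt(-3793 + (-72 + 5184 - 72)) = sqrt(-3793 + 5040) = sqrt(1247)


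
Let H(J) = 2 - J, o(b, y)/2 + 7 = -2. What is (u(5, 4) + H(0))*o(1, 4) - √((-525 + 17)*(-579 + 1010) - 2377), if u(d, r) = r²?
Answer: -324 - 5*I*√8853 ≈ -324.0 - 470.45*I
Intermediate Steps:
o(b, y) = -18 (o(b, y) = -14 + 2*(-2) = -14 - 4 = -18)
(u(5, 4) + H(0))*o(1, 4) - √((-525 + 17)*(-579 + 1010) - 2377) = (4² + (2 - 1*0))*(-18) - √((-525 + 17)*(-579 + 1010) - 2377) = (16 + (2 + 0))*(-18) - √(-508*431 - 2377) = (16 + 2)*(-18) - √(-218948 - 2377) = 18*(-18) - √(-221325) = -324 - 5*I*√8853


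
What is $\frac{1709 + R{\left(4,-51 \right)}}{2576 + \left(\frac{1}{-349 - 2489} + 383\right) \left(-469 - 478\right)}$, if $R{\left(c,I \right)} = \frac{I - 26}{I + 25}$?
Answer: $- \frac{63161109}{13286439439} \approx -0.0047538$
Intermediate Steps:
$R{\left(c,I \right)} = \frac{-26 + I}{25 + I}$
$\frac{1709 + R{\left(4,-51 \right)}}{2576 + \left(\frac{1}{-349 - 2489} + 383\right) \left(-469 - 478\right)} = \frac{1709 + \frac{-26 - 51}{25 - 51}}{2576 + \left(\frac{1}{-349 - 2489} + 383\right) \left(-469 - 478\right)} = \frac{1709 + \frac{1}{-26} \left(-77\right)}{2576 + \left(\frac{1}{-2838} + 383\right) \left(-947\right)} = \frac{1709 - - \frac{77}{26}}{2576 + \left(- \frac{1}{2838} + 383\right) \left(-947\right)} = \frac{1709 + \frac{77}{26}}{2576 + \frac{1086953}{2838} \left(-947\right)} = \frac{44511}{26 \left(2576 - \frac{1029344491}{2838}\right)} = \frac{44511}{26 \left(- \frac{1022033803}{2838}\right)} = \frac{44511}{26} \left(- \frac{2838}{1022033803}\right) = - \frac{63161109}{13286439439}$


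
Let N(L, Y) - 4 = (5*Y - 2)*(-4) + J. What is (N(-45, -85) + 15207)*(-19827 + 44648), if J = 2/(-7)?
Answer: 2939575851/7 ≈ 4.1994e+8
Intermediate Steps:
J = -2/7 (J = 2*(-⅐) = -2/7 ≈ -0.28571)
N(L, Y) = 82/7 - 20*Y (N(L, Y) = 4 + ((5*Y - 2)*(-4) - 2/7) = 4 + ((-2 + 5*Y)*(-4) - 2/7) = 4 + ((8 - 20*Y) - 2/7) = 4 + (54/7 - 20*Y) = 82/7 - 20*Y)
(N(-45, -85) + 15207)*(-19827 + 44648) = ((82/7 - 20*(-85)) + 15207)*(-19827 + 44648) = ((82/7 + 1700) + 15207)*24821 = (11982/7 + 15207)*24821 = (118431/7)*24821 = 2939575851/7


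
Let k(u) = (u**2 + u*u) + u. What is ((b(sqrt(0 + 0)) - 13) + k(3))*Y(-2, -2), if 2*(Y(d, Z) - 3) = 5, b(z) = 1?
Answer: 99/2 ≈ 49.500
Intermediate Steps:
Y(d, Z) = 11/2 (Y(d, Z) = 3 + (1/2)*5 = 3 + 5/2 = 11/2)
k(u) = u + 2*u**2 (k(u) = (u**2 + u**2) + u = 2*u**2 + u = u + 2*u**2)
((b(sqrt(0 + 0)) - 13) + k(3))*Y(-2, -2) = ((1 - 13) + 3*(1 + 2*3))*(11/2) = (-12 + 3*(1 + 6))*(11/2) = (-12 + 3*7)*(11/2) = (-12 + 21)*(11/2) = 9*(11/2) = 99/2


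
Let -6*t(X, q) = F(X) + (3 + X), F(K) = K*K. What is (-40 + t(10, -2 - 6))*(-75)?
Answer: 8825/2 ≈ 4412.5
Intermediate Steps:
F(K) = K**2
t(X, q) = -1/2 - X/6 - X**2/6 (t(X, q) = -(X**2 + (3 + X))/6 = -(3 + X + X**2)/6 = -1/2 - X/6 - X**2/6)
(-40 + t(10, -2 - 6))*(-75) = (-40 + (-1/2 - 1/6*10 - 1/6*10**2))*(-75) = (-40 + (-1/2 - 5/3 - 1/6*100))*(-75) = (-40 + (-1/2 - 5/3 - 50/3))*(-75) = (-40 - 113/6)*(-75) = -353/6*(-75) = 8825/2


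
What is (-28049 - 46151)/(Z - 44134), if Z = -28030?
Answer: 18550/18041 ≈ 1.0282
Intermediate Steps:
(-28049 - 46151)/(Z - 44134) = (-28049 - 46151)/(-28030 - 44134) = -74200/(-72164) = -74200*(-1/72164) = 18550/18041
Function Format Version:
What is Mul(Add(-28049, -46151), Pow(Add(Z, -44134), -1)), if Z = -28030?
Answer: Rational(18550, 18041) ≈ 1.0282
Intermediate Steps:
Mul(Add(-28049, -46151), Pow(Add(Z, -44134), -1)) = Mul(Add(-28049, -46151), Pow(Add(-28030, -44134), -1)) = Mul(-74200, Pow(-72164, -1)) = Mul(-74200, Rational(-1, 72164)) = Rational(18550, 18041)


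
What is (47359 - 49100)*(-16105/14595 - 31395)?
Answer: 159554338466/2919 ≈ 5.4661e+7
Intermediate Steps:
(47359 - 49100)*(-16105/14595 - 31395) = -1741*(-16105*1/14595 - 31395) = -1741*(-3221/2919 - 31395) = -1741*(-91645226/2919) = 159554338466/2919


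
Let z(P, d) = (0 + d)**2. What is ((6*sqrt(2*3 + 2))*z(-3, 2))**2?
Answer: 4608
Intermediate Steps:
z(P, d) = d**2
((6*sqrt(2*3 + 2))*z(-3, 2))**2 = ((6*sqrt(2*3 + 2))*2**2)**2 = ((6*sqrt(6 + 2))*4)**2 = ((6*sqrt(8))*4)**2 = ((6*(2*sqrt(2)))*4)**2 = ((12*sqrt(2))*4)**2 = (48*sqrt(2))**2 = 4608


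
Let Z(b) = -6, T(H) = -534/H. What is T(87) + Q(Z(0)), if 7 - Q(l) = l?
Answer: 199/29 ≈ 6.8621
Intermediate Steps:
Q(l) = 7 - l
T(87) + Q(Z(0)) = -534/87 + (7 - 1*(-6)) = -534*1/87 + (7 + 6) = -178/29 + 13 = 199/29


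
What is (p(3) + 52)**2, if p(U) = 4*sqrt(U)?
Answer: 2752 + 416*sqrt(3) ≈ 3472.5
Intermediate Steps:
(p(3) + 52)**2 = (4*sqrt(3) + 52)**2 = (52 + 4*sqrt(3))**2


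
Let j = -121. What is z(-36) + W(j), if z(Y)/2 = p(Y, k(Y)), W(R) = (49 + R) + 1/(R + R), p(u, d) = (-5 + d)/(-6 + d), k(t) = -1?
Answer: -119071/1694 ≈ -70.290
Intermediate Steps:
p(u, d) = (-5 + d)/(-6 + d)
W(R) = 49 + R + 1/(2*R) (W(R) = (49 + R) + 1/(2*R) = 49 + R + 1/(2*R))
z(Y) = 12/7 (z(Y) = 2*((-5 - 1)/(-6 - 1)) = 2*(-6/(-7)) = 2*(-⅐*(-6)) = 2*(6/7) = 12/7)
z(-36) + W(j) = 12/7 + (49 - 121 + (½)/(-121)) = 12/7 + (49 - 121 + (½)*(-1/121)) = 12/7 + (49 - 121 - 1/242) = 12/7 - 17425/242 = -119071/1694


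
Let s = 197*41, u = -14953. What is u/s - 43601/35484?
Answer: -882757529/286604268 ≈ -3.0801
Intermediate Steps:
s = 8077
u/s - 43601/35484 = -14953/8077 - 43601/35484 = -882757529/286604268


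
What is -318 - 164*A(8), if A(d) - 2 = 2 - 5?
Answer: -154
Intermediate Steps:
A(d) = -1 (A(d) = 2 + (2 - 5) = 2 - 3 = -1)
-318 - 164*A(8) = -318 - 164*(-1) = -318 + 164 = -154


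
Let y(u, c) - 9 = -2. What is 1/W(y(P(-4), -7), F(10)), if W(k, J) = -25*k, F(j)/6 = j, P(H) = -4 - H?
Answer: -1/175 ≈ -0.0057143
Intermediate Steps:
F(j) = 6*j
y(u, c) = 7 (y(u, c) = 9 - 2 = 7)
1/W(y(P(-4), -7), F(10)) = 1/(-25*7) = 1/(-175) = -1/175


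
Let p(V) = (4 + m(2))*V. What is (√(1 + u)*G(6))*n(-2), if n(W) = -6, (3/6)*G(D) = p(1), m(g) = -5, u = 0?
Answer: 12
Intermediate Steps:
p(V) = -V (p(V) = (4 - 5)*V = -V)
G(D) = -2 (G(D) = 2*(-1*1) = 2*(-1) = -2)
(√(1 + u)*G(6))*n(-2) = (√(1 + 0)*(-2))*(-6) = (√1*(-2))*(-6) = (1*(-2))*(-6) = -2*(-6) = 12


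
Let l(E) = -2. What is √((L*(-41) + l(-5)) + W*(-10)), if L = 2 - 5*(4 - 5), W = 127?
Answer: I*√1559 ≈ 39.484*I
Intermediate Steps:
L = 7 (L = 2 - 5*(-1) = 2 + 5 = 7)
√((L*(-41) + l(-5)) + W*(-10)) = √((7*(-41) - 2) + 127*(-10)) = √((-287 - 2) - 1270) = √(-289 - 1270) = √(-1559) = I*√1559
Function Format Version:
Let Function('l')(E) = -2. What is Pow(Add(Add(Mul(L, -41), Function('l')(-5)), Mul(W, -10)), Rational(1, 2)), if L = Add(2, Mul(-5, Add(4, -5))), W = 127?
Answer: Mul(I, Pow(1559, Rational(1, 2))) ≈ Mul(39.484, I)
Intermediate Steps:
L = 7 (L = Add(2, Mul(-5, -1)) = Add(2, 5) = 7)
Pow(Add(Add(Mul(L, -41), Function('l')(-5)), Mul(W, -10)), Rational(1, 2)) = Pow(Add(Add(Mul(7, -41), -2), Mul(127, -10)), Rational(1, 2)) = Pow(Add(Add(-287, -2), -1270), Rational(1, 2)) = Pow(Add(-289, -1270), Rational(1, 2)) = Pow(-1559, Rational(1, 2)) = Mul(I, Pow(1559, Rational(1, 2)))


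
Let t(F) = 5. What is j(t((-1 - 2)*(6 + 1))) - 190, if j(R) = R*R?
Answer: -165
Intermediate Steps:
j(R) = R²
j(t((-1 - 2)*(6 + 1))) - 190 = 5² - 190 = 25 - 190 = -165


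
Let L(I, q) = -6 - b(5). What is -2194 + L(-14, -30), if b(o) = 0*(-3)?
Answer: -2200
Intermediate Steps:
b(o) = 0
L(I, q) = -6 (L(I, q) = -6 - 1*0 = -6 + 0 = -6)
-2194 + L(-14, -30) = -2194 - 6 = -2200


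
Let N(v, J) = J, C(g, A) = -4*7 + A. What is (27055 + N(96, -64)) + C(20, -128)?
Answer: 26835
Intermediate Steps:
C(g, A) = -28 + A
(27055 + N(96, -64)) + C(20, -128) = (27055 - 64) + (-28 - 128) = 26991 - 156 = 26835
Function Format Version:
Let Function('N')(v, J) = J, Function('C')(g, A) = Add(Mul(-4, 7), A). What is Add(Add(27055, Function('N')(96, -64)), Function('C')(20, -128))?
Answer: 26835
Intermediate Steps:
Function('C')(g, A) = Add(-28, A)
Add(Add(27055, Function('N')(96, -64)), Function('C')(20, -128)) = Add(Add(27055, -64), Add(-28, -128)) = Add(26991, -156) = 26835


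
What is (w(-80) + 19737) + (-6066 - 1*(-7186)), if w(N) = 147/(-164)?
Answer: 3420401/164 ≈ 20856.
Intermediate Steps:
w(N) = -147/164 (w(N) = 147*(-1/164) = -147/164)
(w(-80) + 19737) + (-6066 - 1*(-7186)) = (-147/164 + 19737) + (-6066 - 1*(-7186)) = 3236721/164 + (-6066 + 7186) = 3236721/164 + 1120 = 3420401/164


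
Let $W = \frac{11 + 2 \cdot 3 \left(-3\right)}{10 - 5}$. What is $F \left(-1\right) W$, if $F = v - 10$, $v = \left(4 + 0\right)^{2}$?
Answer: $\frac{42}{5} \approx 8.4$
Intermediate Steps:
$v = 16$ ($v = 4^{2} = 16$)
$W = - \frac{7}{5}$ ($W = \frac{11 + 6 \left(-3\right)}{5} = \left(11 - 18\right) \frac{1}{5} = \left(-7\right) \frac{1}{5} = - \frac{7}{5} \approx -1.4$)
$F = 6$ ($F = 16 - 10 = 6$)
$F \left(-1\right) W = 6 \left(-1\right) \left(- \frac{7}{5}\right) = \left(-6\right) \left(- \frac{7}{5}\right) = \frac{42}{5}$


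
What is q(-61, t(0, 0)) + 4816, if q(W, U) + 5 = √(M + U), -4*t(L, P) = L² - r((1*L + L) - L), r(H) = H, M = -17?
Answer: 4811 + I*√17 ≈ 4811.0 + 4.1231*I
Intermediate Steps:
t(L, P) = -L²/4 + L/4 (t(L, P) = -(L² - ((1*L + L) - L))/4 = -(L² - ((L + L) - L))/4 = -(L² - (2*L - L))/4 = -(L² - L)/4 = -L²/4 + L/4)
q(W, U) = -5 + √(-17 + U)
q(-61, t(0, 0)) + 4816 = (-5 + √(-17 + (¼)*0*(1 - 1*0))) + 4816 = (-5 + √(-17 + (¼)*0*(1 + 0))) + 4816 = (-5 + √(-17 + (¼)*0*1)) + 4816 = (-5 + √(-17 + 0)) + 4816 = (-5 + √(-17)) + 4816 = (-5 + I*√17) + 4816 = 4811 + I*√17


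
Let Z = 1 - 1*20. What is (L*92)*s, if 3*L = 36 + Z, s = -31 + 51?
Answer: 31280/3 ≈ 10427.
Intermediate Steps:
Z = -19 (Z = 1 - 20 = -19)
s = 20
L = 17/3 (L = (36 - 19)/3 = (⅓)*17 = 17/3 ≈ 5.6667)
(L*92)*s = ((17/3)*92)*20 = (1564/3)*20 = 31280/3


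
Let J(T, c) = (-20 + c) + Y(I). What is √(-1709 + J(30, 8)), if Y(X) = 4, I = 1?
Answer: I*√1717 ≈ 41.437*I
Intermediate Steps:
J(T, c) = -16 + c (J(T, c) = (-20 + c) + 4 = -16 + c)
√(-1709 + J(30, 8)) = √(-1709 + (-16 + 8)) = √(-1709 - 8) = √(-1717) = I*√1717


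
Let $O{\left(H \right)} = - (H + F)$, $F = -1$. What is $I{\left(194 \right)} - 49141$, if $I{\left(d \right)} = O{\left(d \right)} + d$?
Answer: $-49140$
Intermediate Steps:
$O{\left(H \right)} = 1 - H$ ($O{\left(H \right)} = - (H - 1) = - (-1 + H) = 1 - H$)
$I{\left(d \right)} = 1$ ($I{\left(d \right)} = \left(1 - d\right) + d = 1$)
$I{\left(194 \right)} - 49141 = 1 - 49141 = -49140$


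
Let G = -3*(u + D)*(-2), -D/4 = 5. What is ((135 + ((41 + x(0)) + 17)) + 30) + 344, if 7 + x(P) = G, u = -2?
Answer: 428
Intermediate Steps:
D = -20 (D = -4*5 = -20)
G = -132 (G = -3*(-2 - 20)*(-2) = -3*(-22)*(-2) = 66*(-2) = -132)
x(P) = -139 (x(P) = -7 - 132 = -139)
((135 + ((41 + x(0)) + 17)) + 30) + 344 = ((135 + ((41 - 139) + 17)) + 30) + 344 = ((135 + (-98 + 17)) + 30) + 344 = ((135 - 81) + 30) + 344 = (54 + 30) + 344 = 84 + 344 = 428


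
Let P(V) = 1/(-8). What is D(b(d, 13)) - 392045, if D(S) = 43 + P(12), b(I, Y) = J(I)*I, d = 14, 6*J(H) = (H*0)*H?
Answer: -3136017/8 ≈ -3.9200e+5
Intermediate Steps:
J(H) = 0 (J(H) = ((H*0)*H)/6 = (0*H)/6 = (1/6)*0 = 0)
b(I, Y) = 0 (b(I, Y) = 0*I = 0)
P(V) = -1/8 (P(V) = 1*(-1/8) = -1/8)
D(S) = 343/8 (D(S) = 43 - 1/8 = 343/8)
D(b(d, 13)) - 392045 = 343/8 - 392045 = -3136017/8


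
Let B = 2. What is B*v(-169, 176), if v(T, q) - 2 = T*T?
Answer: 57126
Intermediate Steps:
v(T, q) = 2 + T² (v(T, q) = 2 + T*T = 2 + T²)
B*v(-169, 176) = 2*(2 + (-169)²) = 2*(2 + 28561) = 2*28563 = 57126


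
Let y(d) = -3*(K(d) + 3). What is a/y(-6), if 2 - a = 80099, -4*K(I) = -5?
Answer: 106796/17 ≈ 6282.1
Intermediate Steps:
K(I) = 5/4 (K(I) = -¼*(-5) = 5/4)
y(d) = -51/4 (y(d) = -3*(5/4 + 3) = -3*17/4 = -51/4)
a = -80097 (a = 2 - 1*80099 = 2 - 80099 = -80097)
a/y(-6) = -80097/(-51/4) = -80097*(-4/51) = 106796/17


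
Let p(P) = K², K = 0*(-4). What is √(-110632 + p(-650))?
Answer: 2*I*√27658 ≈ 332.61*I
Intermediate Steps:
K = 0
p(P) = 0 (p(P) = 0² = 0)
√(-110632 + p(-650)) = √(-110632 + 0) = √(-110632) = 2*I*√27658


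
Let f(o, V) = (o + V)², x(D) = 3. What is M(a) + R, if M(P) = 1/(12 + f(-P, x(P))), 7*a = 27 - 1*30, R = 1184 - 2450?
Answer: -1473575/1164 ≈ -1266.0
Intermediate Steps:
R = -1266
a = -3/7 (a = (27 - 1*30)/7 = (27 - 30)/7 = (⅐)*(-3) = -3/7 ≈ -0.42857)
f(o, V) = (V + o)²
M(P) = 1/(12 + (3 - P)²)
M(a) + R = 1/(12 + (-3 - 3/7)²) - 1266 = 1/(12 + (-24/7)²) - 1266 = 1/(12 + 576/49) - 1266 = 1/(1164/49) - 1266 = 49/1164 - 1266 = -1473575/1164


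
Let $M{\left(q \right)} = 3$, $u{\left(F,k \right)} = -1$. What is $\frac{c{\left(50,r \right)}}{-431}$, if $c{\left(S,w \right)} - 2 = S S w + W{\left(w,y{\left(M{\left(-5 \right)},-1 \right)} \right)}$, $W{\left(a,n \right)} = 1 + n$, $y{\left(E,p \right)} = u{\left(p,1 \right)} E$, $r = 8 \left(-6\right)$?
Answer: $\frac{120000}{431} \approx 278.42$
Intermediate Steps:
$r = -48$
$y{\left(E,p \right)} = - E$
$c{\left(S,w \right)} = w S^{2}$ ($c{\left(S,w \right)} = 2 + \left(S S w + \left(1 - 3\right)\right) = 2 + \left(S^{2} w + \left(1 - 3\right)\right) = 2 + \left(w S^{2} - 2\right) = 2 + \left(-2 + w S^{2}\right) = w S^{2}$)
$\frac{c{\left(50,r \right)}}{-431} = \frac{\left(-48\right) 50^{2}}{-431} = \left(-48\right) 2500 \left(- \frac{1}{431}\right) = \left(-120000\right) \left(- \frac{1}{431}\right) = \frac{120000}{431}$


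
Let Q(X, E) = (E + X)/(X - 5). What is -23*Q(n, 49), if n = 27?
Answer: -874/11 ≈ -79.455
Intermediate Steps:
Q(X, E) = (E + X)/(-5 + X)
-23*Q(n, 49) = -23*(49 + 27)/(-5 + 27) = -23*76/22 = -23*38/11 = -874/11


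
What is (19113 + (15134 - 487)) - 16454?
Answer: 17306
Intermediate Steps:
(19113 + (15134 - 487)) - 16454 = (19113 + 14647) - 16454 = 33760 - 16454 = 17306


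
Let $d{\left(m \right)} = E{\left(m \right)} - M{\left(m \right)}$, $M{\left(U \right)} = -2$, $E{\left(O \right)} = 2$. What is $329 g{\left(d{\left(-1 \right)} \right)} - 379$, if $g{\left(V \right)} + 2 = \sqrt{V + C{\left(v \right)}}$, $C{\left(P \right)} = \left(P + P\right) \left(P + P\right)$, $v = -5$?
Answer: $-1037 + 658 \sqrt{26} \approx 2318.2$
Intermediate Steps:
$C{\left(P \right)} = 4 P^{2}$ ($C{\left(P \right)} = 2 P 2 P = 4 P^{2}$)
$d{\left(m \right)} = 4$ ($d{\left(m \right)} = 2 - -2 = 2 + 2 = 4$)
$g{\left(V \right)} = -2 + \sqrt{100 + V}$ ($g{\left(V \right)} = -2 + \sqrt{V + 4 \left(-5\right)^{2}} = -2 + \sqrt{V + 4 \cdot 25} = -2 + \sqrt{V + 100} = -2 + \sqrt{100 + V}$)
$329 g{\left(d{\left(-1 \right)} \right)} - 379 = 329 \left(-2 + \sqrt{100 + 4}\right) - 379 = 329 \left(-2 + \sqrt{104}\right) - 379 = 329 \left(-2 + 2 \sqrt{26}\right) - 379 = \left(-658 + 658 \sqrt{26}\right) - 379 = -1037 + 658 \sqrt{26}$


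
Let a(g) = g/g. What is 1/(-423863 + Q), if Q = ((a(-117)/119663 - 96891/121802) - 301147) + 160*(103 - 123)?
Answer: -14575192726/10613812689146391 ≈ -1.3732e-6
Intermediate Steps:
a(g) = 1
Q = -4435927774725853/14575192726 (Q = ((1/119663 - 96891/121802) - 301147) + 160*(103 - 123) = ((1*(1/119663) - 96891*1/121802) - 301147) + 160*(-20) = ((1/119663 - 96891/121802) - 301147) - 3200 = (-11594145931/14575192726 - 301147) - 3200 = -4389287158002653/14575192726 - 3200 = -4435927774725853/14575192726 ≈ -3.0435e+5)
1/(-423863 + Q) = 1/(-423863 - 4435927774725853/14575192726) = 1/(-10613812689146391/14575192726) = -14575192726/10613812689146391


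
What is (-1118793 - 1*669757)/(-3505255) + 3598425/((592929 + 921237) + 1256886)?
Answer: 1171304151865/647549591884 ≈ 1.8088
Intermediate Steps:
(-1118793 - 1*669757)/(-3505255) + 3598425/((592929 + 921237) + 1256886) = (-1118793 - 669757)*(-1/3505255) + 3598425/(1514166 + 1256886) = -1788550*(-1/3505255) + 3598425/2771052 = 357710/701051 + 3598425*(1/2771052) = 357710/701051 + 1199475/923684 = 1171304151865/647549591884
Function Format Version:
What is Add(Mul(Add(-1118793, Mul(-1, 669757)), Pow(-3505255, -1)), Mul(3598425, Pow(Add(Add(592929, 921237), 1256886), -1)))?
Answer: Rational(1171304151865, 647549591884) ≈ 1.8088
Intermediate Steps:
Add(Mul(Add(-1118793, Mul(-1, 669757)), Pow(-3505255, -1)), Mul(3598425, Pow(Add(Add(592929, 921237), 1256886), -1))) = Add(Mul(Add(-1118793, -669757), Rational(-1, 3505255)), Mul(3598425, Pow(Add(1514166, 1256886), -1))) = Add(Mul(-1788550, Rational(-1, 3505255)), Mul(3598425, Pow(2771052, -1))) = Add(Rational(357710, 701051), Mul(3598425, Rational(1, 2771052))) = Add(Rational(357710, 701051), Rational(1199475, 923684)) = Rational(1171304151865, 647549591884)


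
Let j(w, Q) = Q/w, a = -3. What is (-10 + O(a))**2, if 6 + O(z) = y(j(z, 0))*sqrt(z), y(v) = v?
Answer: 256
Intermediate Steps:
O(z) = -6 (O(z) = -6 + (0/z)*sqrt(z) = -6 + 0*sqrt(z) = -6 + 0 = -6)
(-10 + O(a))**2 = (-10 - 6)**2 = (-16)**2 = 256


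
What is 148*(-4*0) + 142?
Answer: 142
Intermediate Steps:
148*(-4*0) + 142 = 148*0 + 142 = 0 + 142 = 142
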